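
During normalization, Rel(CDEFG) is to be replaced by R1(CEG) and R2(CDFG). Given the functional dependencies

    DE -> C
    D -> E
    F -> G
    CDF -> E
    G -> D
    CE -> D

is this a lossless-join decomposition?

Common attributes: R1 ∩ R2 = {CG}.
Closure of {CG}: G → D applies, adding D; D → E applies, adding E. So (CG)⁺ = {CDEG}.
This closure contains every attribute of R1, so R1 ∩ R2 → R1. The join is lossless.

Yes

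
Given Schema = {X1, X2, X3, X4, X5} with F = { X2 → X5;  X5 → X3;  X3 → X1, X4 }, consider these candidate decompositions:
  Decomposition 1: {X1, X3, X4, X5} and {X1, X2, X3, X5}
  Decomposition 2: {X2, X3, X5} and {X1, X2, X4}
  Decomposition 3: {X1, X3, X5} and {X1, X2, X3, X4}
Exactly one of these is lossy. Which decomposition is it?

Decomposition 1: common = {X1, X3, X5}, closure = {X1, X3, X4, X5} → lossless.
Decomposition 2: common = {X2}, closure = {X1, X2, X3, X4, X5} → lossless.
Decomposition 3: common = {X1, X3}, closure = {X1, X3, X4} → lossy.

Decomposition 3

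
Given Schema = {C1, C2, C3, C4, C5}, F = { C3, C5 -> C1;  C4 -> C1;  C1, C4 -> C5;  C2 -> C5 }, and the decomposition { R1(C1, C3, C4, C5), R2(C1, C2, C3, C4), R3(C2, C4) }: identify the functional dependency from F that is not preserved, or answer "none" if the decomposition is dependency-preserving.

Check C2 → C5: no single fragment contains all of {C2, C5}, and the restricted closure of {C2} across the fragments never reaches {C5}.
C3, C5 → C1 is preserved.
C4 → C1 is preserved.
C1, C4 → C5 is preserved.

C2 -> C5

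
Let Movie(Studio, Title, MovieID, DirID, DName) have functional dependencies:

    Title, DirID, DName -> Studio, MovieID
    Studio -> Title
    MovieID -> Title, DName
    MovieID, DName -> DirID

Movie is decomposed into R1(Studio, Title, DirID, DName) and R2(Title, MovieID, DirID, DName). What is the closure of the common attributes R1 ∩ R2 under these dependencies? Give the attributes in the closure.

R1 ∩ R2 = {Title, DirID, DName}.
Title, DirID, DName → Studio, MovieID applies, adding Studio, MovieID
Closure: {Studio, Title, MovieID, DirID, DName}.

Studio, Title, MovieID, DirID, DName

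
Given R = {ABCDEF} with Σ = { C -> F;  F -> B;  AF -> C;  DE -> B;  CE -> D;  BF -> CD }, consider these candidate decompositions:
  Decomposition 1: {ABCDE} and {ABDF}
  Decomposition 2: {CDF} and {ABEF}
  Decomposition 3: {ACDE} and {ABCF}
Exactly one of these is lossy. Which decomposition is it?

Decomposition 1

Decomposition 1: common = {ABD}, closure = {ABD} → lossy.
Decomposition 2: common = {F}, closure = {BCDF} → lossless.
Decomposition 3: common = {AC}, closure = {ABCDF} → lossless.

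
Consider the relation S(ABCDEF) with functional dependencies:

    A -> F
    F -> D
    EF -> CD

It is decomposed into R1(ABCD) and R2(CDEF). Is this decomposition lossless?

No

Common attributes: R1 ∩ R2 = {CD}.
No dependency enlarges {CD}, so (CD)⁺ = {CD}.
The closure contains neither all of R1 = {ABCD} nor all of R2 = {CDEF}, so the common attributes are not a superkey of either fragment. The join is lossy.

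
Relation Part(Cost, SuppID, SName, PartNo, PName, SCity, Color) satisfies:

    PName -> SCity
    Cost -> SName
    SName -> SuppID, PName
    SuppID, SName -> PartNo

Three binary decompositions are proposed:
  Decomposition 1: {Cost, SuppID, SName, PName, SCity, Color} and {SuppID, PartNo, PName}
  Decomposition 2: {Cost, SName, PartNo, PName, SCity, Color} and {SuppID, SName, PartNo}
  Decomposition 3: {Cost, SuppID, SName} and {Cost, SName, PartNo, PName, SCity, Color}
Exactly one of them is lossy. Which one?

Decomposition 1

Decomposition 1: common = {SuppID, PName}, closure = {SuppID, PName, SCity} → lossy.
Decomposition 2: common = {SName, PartNo}, closure = {SuppID, SName, PartNo, PName, SCity} → lossless.
Decomposition 3: common = {Cost, SName}, closure = {Cost, SuppID, SName, PartNo, PName, SCity} → lossless.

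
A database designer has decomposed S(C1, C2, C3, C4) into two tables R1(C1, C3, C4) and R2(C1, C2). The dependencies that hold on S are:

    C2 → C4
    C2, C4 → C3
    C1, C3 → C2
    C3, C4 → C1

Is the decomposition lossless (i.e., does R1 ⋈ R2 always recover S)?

Common attributes: R1 ∩ R2 = {C1}.
No dependency enlarges {C1}, so (C1)⁺ = {C1}.
The closure contains neither all of R1 = {C1, C3, C4} nor all of R2 = {C1, C2}, so the common attributes are not a superkey of either fragment. The join is lossy.

No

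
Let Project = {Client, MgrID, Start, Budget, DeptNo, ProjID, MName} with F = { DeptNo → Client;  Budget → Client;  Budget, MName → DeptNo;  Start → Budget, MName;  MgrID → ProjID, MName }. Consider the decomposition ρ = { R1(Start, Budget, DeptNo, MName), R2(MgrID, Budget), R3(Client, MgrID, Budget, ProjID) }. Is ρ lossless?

No

Chase test. Columns are Client, MgrID, Start, Budget, DeptNo, ProjID, MName; row i has aⱼ where attribute j ∈ Ri, else bᵢⱼ.
Initial tableau (one row per fragment):
  row 1: b11 b12 a3 a4 a5 b16 a7
  row 2: b21 a2 b23 a4 b25 b26 b27
  row 3: a1 a2 b33 a4 b35 a6 b37
Rows 1 and 2 agree on Budget; apply Budget→Client and equate their Client entries.
Rows 1 and 3 agree on Budget; apply Budget→Client and equate their Client entries.
Rows 2 and 3 agree on MgrID; apply MgrID→ProjID, MName and equate their ProjID, MName entries.
Rows 2 and 3 agree on Budget, MName; apply Budget, MName→DeptNo and equate their DeptNo entries.
No row becomes fully distinguished — the join is lossy.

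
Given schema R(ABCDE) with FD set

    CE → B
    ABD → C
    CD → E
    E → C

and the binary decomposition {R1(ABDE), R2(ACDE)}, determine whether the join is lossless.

Yes

Common attributes: R1 ∩ R2 = {ADE}.
Closure of {ADE}: E → C applies, adding C; CE → B applies, adding B. So (ADE)⁺ = {ABCDE}.
This closure contains every attribute of R1, so R1 ∩ R2 → R1. The join is lossless.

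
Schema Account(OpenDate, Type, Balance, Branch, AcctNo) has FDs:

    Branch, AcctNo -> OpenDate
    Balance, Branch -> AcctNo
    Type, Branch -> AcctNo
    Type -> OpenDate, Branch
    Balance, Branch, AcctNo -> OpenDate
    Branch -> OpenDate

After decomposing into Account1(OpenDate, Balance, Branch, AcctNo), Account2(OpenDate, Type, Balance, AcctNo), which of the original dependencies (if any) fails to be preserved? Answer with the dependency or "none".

Type -> OpenDate, Branch

Check Type → OpenDate, Branch: no single fragment contains all of {OpenDate, Type, Branch}, and the restricted closure of {Type} across the fragments never reaches {OpenDate, Branch}.
Branch, AcctNo → OpenDate is preserved.
Balance, Branch → AcctNo is preserved.
Type, Branch → AcctNo is preserved.
Balance, Branch, AcctNo → OpenDate is preserved.
Branch → OpenDate is preserved.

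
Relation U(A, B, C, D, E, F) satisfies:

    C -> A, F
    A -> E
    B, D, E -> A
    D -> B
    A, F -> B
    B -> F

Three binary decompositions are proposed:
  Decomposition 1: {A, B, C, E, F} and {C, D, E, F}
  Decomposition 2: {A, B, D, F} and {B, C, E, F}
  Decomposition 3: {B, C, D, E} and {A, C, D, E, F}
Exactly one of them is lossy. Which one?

Decomposition 2

Decomposition 1: common = {C, E, F}, closure = {A, B, C, E, F} → lossless.
Decomposition 2: common = {B, F}, closure = {B, F} → lossy.
Decomposition 3: common = {C, D, E}, closure = {A, B, C, D, E, F} → lossless.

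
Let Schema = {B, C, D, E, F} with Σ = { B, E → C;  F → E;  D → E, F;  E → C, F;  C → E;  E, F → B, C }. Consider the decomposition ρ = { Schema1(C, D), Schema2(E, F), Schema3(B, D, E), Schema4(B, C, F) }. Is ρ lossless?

Yes

Chase test. Columns are B, C, D, E, F; row i has aⱼ where attribute j ∈ Schemai, else bᵢⱼ.
Initial tableau (one row per fragment):
  row 1: b11 a2 a3 b14 b15
  row 2: b21 b22 b23 a4 a5
  row 3: a1 b32 a3 a4 b35
  row 4: a1 a2 b43 b44 a5
Rows 2 and 4 agree on F; apply F→E and equate their E entries.
Rows 1 and 3 agree on D; apply D→E, F and equate their E, F entries.
Rows 1 and 2 agree on E; apply E→C, F and equate their C, F entries.
Rows 1 and 3 agree on E; apply E→C, F and equate their C, F entries.
Rows 1 and 2 agree on E, F; apply E, F→B, C and equate their B, C entries.
Rows 1 and 3 agree on E, F; apply E, F→B, C and equate their B, C entries.
Row 1 is now all distinguished symbols — the join is lossless.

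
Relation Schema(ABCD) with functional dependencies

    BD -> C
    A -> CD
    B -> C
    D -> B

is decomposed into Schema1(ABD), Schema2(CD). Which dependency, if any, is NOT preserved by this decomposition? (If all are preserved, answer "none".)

Check B → C: no single fragment contains all of {BC}, and the restricted closure of {B} across the fragments never reaches {C}.
BD → C is preserved.
A → CD is preserved.
D → B is preserved.

B -> C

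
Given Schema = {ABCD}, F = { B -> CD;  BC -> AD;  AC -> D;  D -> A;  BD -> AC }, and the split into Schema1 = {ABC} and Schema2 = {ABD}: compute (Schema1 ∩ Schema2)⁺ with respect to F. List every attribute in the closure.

Schema1 ∩ Schema2 = {AB}.
B → CD applies, adding CD
Closure: {ABCD}.

ABCD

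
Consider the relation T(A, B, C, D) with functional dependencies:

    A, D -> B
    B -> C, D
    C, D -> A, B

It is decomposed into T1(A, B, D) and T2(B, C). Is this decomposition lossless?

Yes

Common attributes: T1 ∩ T2 = {B}.
Closure of {B}: B → C, D applies, adding C, D; C, D → A, B applies, adding A. So (B)⁺ = {A, B, C, D}.
This closure contains every attribute of T1, so T1 ∩ T2 → T1. The join is lossless.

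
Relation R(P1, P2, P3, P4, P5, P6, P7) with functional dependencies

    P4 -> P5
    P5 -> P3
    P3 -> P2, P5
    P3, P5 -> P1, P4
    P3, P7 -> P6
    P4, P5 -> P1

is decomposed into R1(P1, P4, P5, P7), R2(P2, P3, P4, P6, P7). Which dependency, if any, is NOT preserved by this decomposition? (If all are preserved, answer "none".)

none

P4 → P5 lies within R1.
P5 → P3: restricted closure across fragments reaches P3.
P3 → P2, P5: restricted closure across fragments reaches P2, P5.
P3, P5 → P1, P4: restricted closure across fragments reaches P1, P4.
P3, P7 → P6 lies within R2.
P4, P5 → P1 lies within R1.
Every dependency is enforceable on the fragments, so the decomposition is dependency-preserving.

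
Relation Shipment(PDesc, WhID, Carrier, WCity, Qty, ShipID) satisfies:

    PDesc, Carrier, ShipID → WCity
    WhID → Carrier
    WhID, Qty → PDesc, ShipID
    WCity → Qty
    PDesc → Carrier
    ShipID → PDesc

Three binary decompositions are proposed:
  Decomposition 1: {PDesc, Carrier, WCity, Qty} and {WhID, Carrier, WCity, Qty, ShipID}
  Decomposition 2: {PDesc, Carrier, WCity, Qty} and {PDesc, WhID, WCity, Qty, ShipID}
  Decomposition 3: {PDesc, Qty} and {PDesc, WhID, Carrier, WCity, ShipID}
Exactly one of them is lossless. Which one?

Decomposition 1: common = {Carrier, WCity, Qty}, closure = {Carrier, WCity, Qty} → lossy.
Decomposition 2: common = {PDesc, WCity, Qty}, closure = {PDesc, Carrier, WCity, Qty} → lossless.
Decomposition 3: common = {PDesc}, closure = {PDesc, Carrier} → lossy.

Decomposition 2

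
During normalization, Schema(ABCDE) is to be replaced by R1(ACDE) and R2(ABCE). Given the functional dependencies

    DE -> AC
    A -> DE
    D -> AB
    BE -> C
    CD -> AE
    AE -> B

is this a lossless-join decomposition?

Common attributes: R1 ∩ R2 = {ACE}.
Closure of {ACE}: A → DE applies, adding D; D → AB applies, adding B. So (ACE)⁺ = {ABCDE}.
This closure contains every attribute of R1, so R1 ∩ R2 → R1. The join is lossless.

Yes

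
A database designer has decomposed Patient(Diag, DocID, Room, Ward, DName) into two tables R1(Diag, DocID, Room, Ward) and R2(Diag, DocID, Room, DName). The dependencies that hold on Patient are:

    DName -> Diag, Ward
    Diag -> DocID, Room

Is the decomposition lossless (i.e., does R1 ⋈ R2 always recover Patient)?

Common attributes: R1 ∩ R2 = {Diag, DocID, Room}.
No dependency enlarges {Diag, DocID, Room}, so (Diag, DocID, Room)⁺ = {Diag, DocID, Room}.
The closure contains neither all of R1 = {Diag, DocID, Room, Ward} nor all of R2 = {Diag, DocID, Room, DName}, so the common attributes are not a superkey of either fragment. The join is lossy.

No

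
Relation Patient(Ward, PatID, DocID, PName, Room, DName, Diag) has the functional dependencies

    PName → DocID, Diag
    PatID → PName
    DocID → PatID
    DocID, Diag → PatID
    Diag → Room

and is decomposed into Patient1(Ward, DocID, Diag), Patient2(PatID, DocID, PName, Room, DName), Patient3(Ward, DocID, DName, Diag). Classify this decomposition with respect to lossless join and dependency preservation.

Lossless test (chase): Rows 1 and 2 agree on DocID; apply DocID→PatID and equate their PatID entries. Rows 1 and 3 agree on DocID; apply DocID→PatID and equate their PatID entries. Rows 1 and 3 agree on Diag; apply Diag→Room and equate their Room entries. Rows 1 and 2 agree on PatID; apply PatID→PName and equate their PName entries. Rows 1 and 3 agree on PatID; apply PatID→PName and equate their PName entries. Rows 1 and 2 agree on PName; apply PName→DocID, Diag and equate their DocID, Diag entries. Rows 1 and 2 agree on Diag; apply Diag→Room and equate their Room entries. Row 3 is now all distinguished symbols — the join is lossless.
Dependency preservation: the restricted closure of {Diag} across the fragments never reaches {Room}, so Diag → Room cannot be enforced without a join — not preserved.

lossless but not dependency-preserving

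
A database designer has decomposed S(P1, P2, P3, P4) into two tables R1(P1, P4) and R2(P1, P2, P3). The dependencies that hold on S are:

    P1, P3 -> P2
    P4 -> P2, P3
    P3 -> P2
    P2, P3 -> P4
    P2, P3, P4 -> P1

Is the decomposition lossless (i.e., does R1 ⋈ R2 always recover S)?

Common attributes: R1 ∩ R2 = {P1}.
No dependency enlarges {P1}, so (P1)⁺ = {P1}.
The closure contains neither all of R1 = {P1, P4} nor all of R2 = {P1, P2, P3}, so the common attributes are not a superkey of either fragment. The join is lossy.

No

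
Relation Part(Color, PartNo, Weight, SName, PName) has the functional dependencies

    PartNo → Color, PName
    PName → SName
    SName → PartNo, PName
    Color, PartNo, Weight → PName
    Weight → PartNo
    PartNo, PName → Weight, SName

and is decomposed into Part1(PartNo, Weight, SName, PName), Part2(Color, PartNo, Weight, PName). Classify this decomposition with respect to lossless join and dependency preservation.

lossless and dependency-preserving

Lossless test: (PartNo, Weight, PName)⁺ = {Color, PartNo, Weight, SName, PName}, which contains all of one fragment — lossless.
Dependency preservation: every FD's attributes lie within a single fragment, so each can be enforced locally — preserved.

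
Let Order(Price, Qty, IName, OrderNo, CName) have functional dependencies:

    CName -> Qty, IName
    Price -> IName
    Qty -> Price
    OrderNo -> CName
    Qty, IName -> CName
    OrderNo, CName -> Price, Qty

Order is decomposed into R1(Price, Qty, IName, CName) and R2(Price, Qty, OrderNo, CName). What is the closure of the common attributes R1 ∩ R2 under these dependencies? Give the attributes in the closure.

R1 ∩ R2 = {Price, Qty, CName}.
CName → Qty, IName applies, adding IName
Closure: {Price, Qty, IName, CName}.

Price, Qty, IName, CName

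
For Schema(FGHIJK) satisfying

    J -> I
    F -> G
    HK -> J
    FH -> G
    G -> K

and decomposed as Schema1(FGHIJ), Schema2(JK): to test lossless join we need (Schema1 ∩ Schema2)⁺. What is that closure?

IJ

Schema1 ∩ Schema2 = {J}.
J → I applies, adding I
Closure: {IJ}.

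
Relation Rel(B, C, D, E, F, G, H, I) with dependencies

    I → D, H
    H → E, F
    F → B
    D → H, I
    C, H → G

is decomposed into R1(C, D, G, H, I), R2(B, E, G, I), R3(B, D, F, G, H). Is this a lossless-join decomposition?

Chase test. Columns are B, C, D, E, F, G, H, I; row i has aⱼ where attribute j ∈ Ri, else bᵢⱼ.
Initial tableau (one row per fragment):
  row 1: b11 a2 a3 b14 b15 a6 a7 a8
  row 2: a1 b22 b23 a4 b25 a6 b27 a8
  row 3: a1 b32 a3 b34 a5 a6 a7 b38
Rows 1 and 2 agree on I; apply I→D, H and equate their D, H entries.
Rows 1 and 2 agree on H; apply H→E, F and equate their E, F entries.
Rows 1 and 3 agree on H; apply H→E, F and equate their E, F entries.
Rows 1 and 2 agree on F; apply F→B and equate their B entries.
Rows 1 and 3 agree on D; apply D→H, I and equate their H, I entries.
Row 1 is now all distinguished symbols — the join is lossless.

Yes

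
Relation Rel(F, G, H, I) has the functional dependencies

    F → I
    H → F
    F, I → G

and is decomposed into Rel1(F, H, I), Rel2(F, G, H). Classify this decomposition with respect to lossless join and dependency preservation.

lossless and dependency-preserving

Lossless test: (F, H)⁺ = {F, G, H, I}, which contains all of one fragment — lossless.
Dependency preservation: F, I → G is not contained in any single fragment, but the restricted closure of its left-hand side across the fragments still reaches the right-hand side; the remaining FDs each lie inside some fragment. All dependencies are preserved.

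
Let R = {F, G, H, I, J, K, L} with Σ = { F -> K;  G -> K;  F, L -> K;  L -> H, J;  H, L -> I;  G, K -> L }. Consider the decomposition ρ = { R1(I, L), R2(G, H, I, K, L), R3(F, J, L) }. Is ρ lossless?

No

Chase test. Columns are F, G, H, I, J, K, L; row i has aⱼ where attribute j ∈ Ri, else bᵢⱼ.
Initial tableau (one row per fragment):
  row 1: b11 b12 b13 a4 b15 b16 a7
  row 2: b21 a2 a3 a4 b25 a6 a7
  row 3: a1 b32 b33 b34 a5 b36 a7
Rows 1 and 2 agree on L; apply L→H, J and equate their H, J entries.
Rows 1 and 3 agree on L; apply L→H, J and equate their H, J entries.
Rows 1 and 3 agree on H, L; apply H, L→I and equate their I entries.
No row becomes fully distinguished — the join is lossy.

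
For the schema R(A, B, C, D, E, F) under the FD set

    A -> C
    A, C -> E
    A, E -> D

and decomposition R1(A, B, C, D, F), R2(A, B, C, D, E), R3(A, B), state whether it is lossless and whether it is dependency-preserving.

Lossless test (chase): Rows 1 and 3 agree on A; apply A→C and equate their C entries. Rows 1 and 2 agree on A, C; apply A, C→E and equate their E entries. Rows 1 and 3 agree on A, C; apply A, C→E and equate their E entries. Rows 1 and 3 agree on A, E; apply A, E→D and equate their D entries. Row 1 is now all distinguished symbols — the join is lossless.
Dependency preservation: every FD's attributes lie within a single fragment, so each can be enforced locally — preserved.

lossless and dependency-preserving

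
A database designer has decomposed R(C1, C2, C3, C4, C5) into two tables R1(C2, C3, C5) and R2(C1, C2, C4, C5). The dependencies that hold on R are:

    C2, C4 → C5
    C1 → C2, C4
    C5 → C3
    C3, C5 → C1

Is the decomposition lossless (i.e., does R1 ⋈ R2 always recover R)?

Common attributes: R1 ∩ R2 = {C2, C5}.
Closure of {C2, C5}: C5 → C3 applies, adding C3; C3, C5 → C1 applies, adding C1; C1 → C2, C4 applies, adding C4. So (C2, C5)⁺ = {C1, C2, C3, C4, C5}.
This closure contains every attribute of R1, so R1 ∩ R2 → R1. The join is lossless.

Yes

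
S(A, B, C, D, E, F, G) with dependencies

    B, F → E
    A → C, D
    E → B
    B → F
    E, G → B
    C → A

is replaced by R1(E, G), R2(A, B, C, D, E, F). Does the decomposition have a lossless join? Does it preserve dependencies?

lossy but dependency-preserving

Lossless test: (E)⁺ = {B, E, F}, which is a superkey of neither fragment — lossy.
Dependency preservation: E, G → B is not contained in any single fragment, but the restricted closure of its left-hand side across the fragments still reaches the right-hand side; the remaining FDs each lie inside some fragment. All dependencies are preserved.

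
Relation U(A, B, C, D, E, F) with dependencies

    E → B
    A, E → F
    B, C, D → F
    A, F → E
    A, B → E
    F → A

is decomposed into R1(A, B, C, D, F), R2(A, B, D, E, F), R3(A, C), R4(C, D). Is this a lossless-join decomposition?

Chase test. Columns are A, B, C, D, E, F; row i has aⱼ where attribute j ∈ Ri, else bᵢⱼ.
Initial tableau (one row per fragment):
  row 1: a1 a2 a3 a4 b15 a6
  row 2: a1 a2 b23 a4 a5 a6
  row 3: a1 b32 a3 b34 b35 b36
  row 4: b41 b42 a3 a4 b45 b46
Rows 1 and 2 agree on A, F; apply A, F→E and equate their E entries.
Row 1 is now all distinguished symbols — the join is lossless.

Yes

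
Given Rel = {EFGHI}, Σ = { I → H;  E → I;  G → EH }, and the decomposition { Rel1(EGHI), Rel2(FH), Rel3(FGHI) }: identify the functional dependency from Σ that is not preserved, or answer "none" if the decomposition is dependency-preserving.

I → H lies within Rel1.
E → I lies within Rel1.
G → EH lies within Rel1.
Every dependency is enforceable on the fragments, so the decomposition is dependency-preserving.

none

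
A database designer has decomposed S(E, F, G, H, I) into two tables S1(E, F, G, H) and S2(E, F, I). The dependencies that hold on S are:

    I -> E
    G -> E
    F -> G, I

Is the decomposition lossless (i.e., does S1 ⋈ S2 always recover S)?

Common attributes: S1 ∩ S2 = {E, F}.
Closure of {E, F}: F → G, I applies, adding G, I. So (E, F)⁺ = {E, F, G, I}.
This closure contains every attribute of S2, so S1 ∩ S2 → S2. The join is lossless.

Yes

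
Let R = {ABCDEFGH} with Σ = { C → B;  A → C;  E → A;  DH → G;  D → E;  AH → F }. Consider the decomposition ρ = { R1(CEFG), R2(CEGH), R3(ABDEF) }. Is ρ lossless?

Chase test. Columns are ABCDEFGH; row i has aⱼ where attribute j ∈ Ri, else bᵢⱼ.
Initial tableau (one row per fragment):
  row 1: b11 b12 a3 b14 a5 a6 a7 b18
  row 2: b21 b22 a3 b24 a5 b26 a7 a8
  row 3: a1 a2 b33 a4 a5 a6 b37 b38
Rows 1 and 2 agree on C; apply C→B and equate their B entries.
Rows 1 and 2 agree on E; apply E→A and equate their A entries.
Rows 1 and 3 agree on E; apply E→A and equate their A entries.
Rows 1 and 3 agree on A; apply A→C and equate their C entries.
Rows 1 and 3 agree on C; apply C→B and equate their B entries.
No row becomes fully distinguished — the join is lossy.

No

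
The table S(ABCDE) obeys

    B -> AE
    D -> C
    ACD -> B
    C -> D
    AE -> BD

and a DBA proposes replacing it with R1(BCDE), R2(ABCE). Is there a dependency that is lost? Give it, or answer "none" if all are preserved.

B → AE lies within R2.
D → C lies within R1.
ACD → B: restricted closure across fragments reaches B.
C → D lies within R1.
AE → BD: restricted closure across fragments reaches BD.
Every dependency is enforceable on the fragments, so the decomposition is dependency-preserving.

none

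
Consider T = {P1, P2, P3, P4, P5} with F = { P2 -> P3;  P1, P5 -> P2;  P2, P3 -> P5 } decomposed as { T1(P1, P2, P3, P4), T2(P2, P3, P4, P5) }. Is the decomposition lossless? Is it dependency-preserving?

lossless but not dependency-preserving

Lossless test: (P2, P3, P4)⁺ = {P2, P3, P4, P5}, which contains all of one fragment — lossless.
Dependency preservation: the restricted closure of {P1, P5} across the fragments never reaches {P2}, so P1, P5 → P2 cannot be enforced without a join — not preserved.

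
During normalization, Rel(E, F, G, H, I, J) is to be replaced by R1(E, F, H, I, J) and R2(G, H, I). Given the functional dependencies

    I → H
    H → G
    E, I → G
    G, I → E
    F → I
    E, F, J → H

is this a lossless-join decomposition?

Yes

Common attributes: R1 ∩ R2 = {H, I}.
Closure of {H, I}: H → G applies, adding G; G, I → E applies, adding E. So (H, I)⁺ = {E, G, H, I}.
This closure contains every attribute of R2, so R1 ∩ R2 → R2. The join is lossless.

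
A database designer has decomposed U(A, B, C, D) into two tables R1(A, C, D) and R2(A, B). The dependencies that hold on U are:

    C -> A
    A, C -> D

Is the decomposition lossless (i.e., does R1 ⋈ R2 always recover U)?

No

Common attributes: R1 ∩ R2 = {A}.
No dependency enlarges {A}, so (A)⁺ = {A}.
The closure contains neither all of R1 = {A, C, D} nor all of R2 = {A, B}, so the common attributes are not a superkey of either fragment. The join is lossy.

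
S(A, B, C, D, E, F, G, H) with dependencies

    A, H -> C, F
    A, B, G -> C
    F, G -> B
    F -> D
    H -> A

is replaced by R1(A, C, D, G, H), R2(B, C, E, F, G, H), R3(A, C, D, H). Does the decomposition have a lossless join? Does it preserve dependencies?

Lossless test (chase): Rows 1 and 3 agree on A, H; apply A, H→C, F and equate their C, F entries. Rows 1 and 2 agree on H; apply H→A and equate their A entries. Rows 1 and 2 agree on A, H; apply A, H→C, F and equate their C, F entries. Rows 1 and 2 agree on F, G; apply F, G→B and equate their B entries. Rows 1 and 2 agree on F; apply F→D and equate their D entries. Row 2 is now all distinguished symbols — the join is lossless.
Dependency preservation: the restricted closure of {A, B, G} across the fragments never reaches {C}, so A, B, G → C cannot be enforced without a join — not preserved.

lossless but not dependency-preserving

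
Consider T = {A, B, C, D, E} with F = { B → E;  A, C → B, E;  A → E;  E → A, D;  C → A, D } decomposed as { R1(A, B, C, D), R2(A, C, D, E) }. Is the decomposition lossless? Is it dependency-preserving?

lossless and dependency-preserving

Lossless test: (A, C, D)⁺ = {A, B, C, D, E}, which contains all of one fragment — lossless.
Dependency preservation: B → E; A, C → B, E are not contained in any single fragment, but the restricted closure of each left-hand side across the fragments still reaches the right-hand side; the remaining FDs each lie inside some fragment. All dependencies are preserved.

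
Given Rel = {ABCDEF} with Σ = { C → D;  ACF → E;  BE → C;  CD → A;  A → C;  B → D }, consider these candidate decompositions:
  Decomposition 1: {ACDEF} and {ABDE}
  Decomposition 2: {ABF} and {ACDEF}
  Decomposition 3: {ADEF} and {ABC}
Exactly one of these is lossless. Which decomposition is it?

Decomposition 2

Decomposition 1: common = {ADE}, closure = {ACDE} → lossy.
Decomposition 2: common = {AF}, closure = {ACDEF} → lossless.
Decomposition 3: common = {A}, closure = {ACD} → lossy.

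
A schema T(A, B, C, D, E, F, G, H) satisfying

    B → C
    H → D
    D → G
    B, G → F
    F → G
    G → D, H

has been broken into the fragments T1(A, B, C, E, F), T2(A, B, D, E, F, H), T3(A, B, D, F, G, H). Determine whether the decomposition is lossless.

Yes

Chase test. Columns are A, B, C, D, E, F, G, H; row i has aⱼ where attribute j ∈ Ti, else bᵢⱼ.
Initial tableau (one row per fragment):
  row 1: a1 a2 a3 b14 a5 a6 b17 b18
  row 2: a1 a2 b23 a4 a5 a6 b27 a8
  row 3: a1 a2 b33 a4 b35 a6 a7 a8
Rows 1 and 2 agree on B; apply B→C and equate their C entries.
Rows 1 and 3 agree on B; apply B→C and equate their C entries.
Rows 2 and 3 agree on D; apply D→G and equate their G entries.
Rows 1 and 2 agree on F; apply F→G and equate their G entries.
Rows 1 and 2 agree on G; apply G→D, H and equate their D, H entries.
Row 1 is now all distinguished symbols — the join is lossless.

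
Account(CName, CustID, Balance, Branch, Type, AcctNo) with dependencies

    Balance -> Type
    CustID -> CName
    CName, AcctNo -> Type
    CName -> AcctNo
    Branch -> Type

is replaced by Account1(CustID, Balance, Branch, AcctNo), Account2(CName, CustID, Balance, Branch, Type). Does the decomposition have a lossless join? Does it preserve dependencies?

Lossless test: (CustID, Balance, Branch)⁺ = {CName, CustID, Balance, Branch, Type, AcctNo}, which contains all of one fragment — lossless.
Dependency preservation: the restricted closure of {CName} across the fragments never reaches {AcctNo}, so CName → AcctNo cannot be enforced without a join — not preserved.

lossless but not dependency-preserving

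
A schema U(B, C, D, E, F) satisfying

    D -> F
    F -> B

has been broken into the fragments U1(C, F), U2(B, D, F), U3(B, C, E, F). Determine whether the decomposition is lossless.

Chase test. Columns are B, C, D, E, F; row i has aⱼ where attribute j ∈ Ui, else bᵢⱼ.
Initial tableau (one row per fragment):
  row 1: b11 a2 b13 b14 a5
  row 2: a1 b22 a3 b24 a5
  row 3: a1 a2 b33 a4 a5
Rows 1 and 2 agree on F; apply F→B and equate their B entries.
No row becomes fully distinguished — the join is lossy.

No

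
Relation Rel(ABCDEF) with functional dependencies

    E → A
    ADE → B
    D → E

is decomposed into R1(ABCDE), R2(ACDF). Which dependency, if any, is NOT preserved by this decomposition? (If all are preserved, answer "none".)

none

E → A lies within R1.
ADE → B lies within R1.
D → E lies within R1.
Every dependency is enforceable on the fragments, so the decomposition is dependency-preserving.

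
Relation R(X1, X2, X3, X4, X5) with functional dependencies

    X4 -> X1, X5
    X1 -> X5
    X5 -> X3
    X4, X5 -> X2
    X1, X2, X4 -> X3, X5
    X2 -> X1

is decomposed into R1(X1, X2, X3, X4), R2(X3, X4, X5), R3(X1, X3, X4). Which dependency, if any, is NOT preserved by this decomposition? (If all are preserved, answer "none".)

Check X1 → X5: no single fragment contains all of {X1, X5}, and the restricted closure of {X1} across the fragments never reaches {X5}.
X4 → X1, X5 is preserved.
X5 → X3 is preserved.
X4, X5 → X2 is preserved.
X1, X2, X4 → X3, X5 is preserved.
X2 → X1 is preserved.

X1 -> X5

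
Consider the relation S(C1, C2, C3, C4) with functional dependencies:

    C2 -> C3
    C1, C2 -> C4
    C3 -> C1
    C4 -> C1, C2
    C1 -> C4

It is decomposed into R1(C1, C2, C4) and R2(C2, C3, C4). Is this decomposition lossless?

Common attributes: R1 ∩ R2 = {C2, C4}.
Closure of {C2, C4}: C2 → C3 applies, adding C3; C3 → C1 applies, adding C1. So (C2, C4)⁺ = {C1, C2, C3, C4}.
This closure contains every attribute of R1, so R1 ∩ R2 → R1. The join is lossless.

Yes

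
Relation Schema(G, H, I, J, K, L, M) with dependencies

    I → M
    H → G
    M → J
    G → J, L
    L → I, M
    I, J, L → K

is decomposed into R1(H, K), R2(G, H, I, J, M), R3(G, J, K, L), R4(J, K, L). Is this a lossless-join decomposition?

Chase test. Columns are G, H, I, J, K, L, M; row i has aⱼ where attribute j ∈ Ri, else bᵢⱼ.
Initial tableau (one row per fragment):
  row 1: b11 a2 b13 b14 a5 b16 b17
  row 2: a1 a2 a3 a4 b25 b26 a7
  row 3: a1 b32 b33 a4 a5 a6 b37
  row 4: b41 b42 b43 a4 a5 a6 b47
Rows 1 and 2 agree on H; apply H→G and equate their G entries.
Rows 1 and 2 agree on G; apply G→J, L and equate their J, L entries.
Rows 1 and 3 agree on G; apply G→J, L and equate their J, L entries.
Rows 1 and 2 agree on L; apply L→I, M and equate their I, M entries.
Rows 1 and 3 agree on L; apply L→I, M and equate their I, M entries.
Rows 1 and 4 agree on L; apply L→I, M and equate their I, M entries.
Rows 1 and 2 agree on I, J, L; apply I, J, L→K and equate their K entries.
Row 1 is now all distinguished symbols — the join is lossless.

Yes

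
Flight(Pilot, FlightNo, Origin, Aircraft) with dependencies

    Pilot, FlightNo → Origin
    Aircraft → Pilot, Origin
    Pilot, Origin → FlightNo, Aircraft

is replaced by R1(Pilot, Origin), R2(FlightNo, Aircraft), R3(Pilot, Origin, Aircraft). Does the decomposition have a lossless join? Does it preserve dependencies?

Lossless test (chase): Rows 2 and 3 agree on Aircraft; apply Aircraft→Pilot, Origin and equate their Pilot, Origin entries. Rows 1 and 2 agree on Pilot, Origin; apply Pilot, Origin→FlightNo, Aircraft and equate their FlightNo, Aircraft entries. Rows 1 and 3 agree on Pilot, Origin; apply Pilot, Origin→FlightNo, Aircraft and equate their FlightNo, Aircraft entries. Row 1 is now all distinguished symbols — the join is lossless.
Dependency preservation: the restricted closure of {Pilot, FlightNo} across the fragments never reaches {Origin}, so Pilot, FlightNo → Origin cannot be enforced without a join — not preserved.

lossless but not dependency-preserving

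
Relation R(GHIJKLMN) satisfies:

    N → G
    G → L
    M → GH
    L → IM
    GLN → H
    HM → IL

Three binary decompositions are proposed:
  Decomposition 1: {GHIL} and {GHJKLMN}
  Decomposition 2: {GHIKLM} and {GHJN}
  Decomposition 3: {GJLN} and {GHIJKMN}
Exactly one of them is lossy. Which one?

Decomposition 1: common = {GHL}, closure = {GHILM} → lossless.
Decomposition 2: common = {GH}, closure = {GHILM} → lossy.
Decomposition 3: common = {GJN}, closure = {GHIJLMN} → lossless.

Decomposition 2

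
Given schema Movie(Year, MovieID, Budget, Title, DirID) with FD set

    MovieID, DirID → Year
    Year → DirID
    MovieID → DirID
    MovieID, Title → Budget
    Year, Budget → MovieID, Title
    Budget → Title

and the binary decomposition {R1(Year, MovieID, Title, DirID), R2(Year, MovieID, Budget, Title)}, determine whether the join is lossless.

Yes

Common attributes: R1 ∩ R2 = {Year, MovieID, Title}.
Closure of {Year, MovieID, Title}: Year → DirID applies, adding DirID; MovieID, Title → Budget applies, adding Budget. So (Year, MovieID, Title)⁺ = {Year, MovieID, Budget, Title, DirID}.
This closure contains every attribute of R1, so R1 ∩ R2 → R1. The join is lossless.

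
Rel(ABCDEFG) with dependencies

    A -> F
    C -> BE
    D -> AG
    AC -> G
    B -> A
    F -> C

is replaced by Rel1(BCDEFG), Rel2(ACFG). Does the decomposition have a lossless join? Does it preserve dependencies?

lossless and dependency-preserving

Lossless test: (CFG)⁺ = {ABCEFG}, which contains all of one fragment — lossless.
Dependency preservation: D → AG; B → A are not contained in any single fragment, but the restricted closure of each left-hand side across the fragments still reaches the right-hand side; the remaining FDs each lie inside some fragment. All dependencies are preserved.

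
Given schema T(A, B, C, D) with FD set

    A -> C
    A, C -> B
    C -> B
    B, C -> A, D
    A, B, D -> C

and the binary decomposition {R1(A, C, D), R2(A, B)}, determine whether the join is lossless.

Yes

Common attributes: R1 ∩ R2 = {A}.
Closure of {A}: A → C applies, adding C; A, C → B applies, adding B; B, C → A, D applies, adding D. So (A)⁺ = {A, B, C, D}.
This closure contains every attribute of R1, so R1 ∩ R2 → R1. The join is lossless.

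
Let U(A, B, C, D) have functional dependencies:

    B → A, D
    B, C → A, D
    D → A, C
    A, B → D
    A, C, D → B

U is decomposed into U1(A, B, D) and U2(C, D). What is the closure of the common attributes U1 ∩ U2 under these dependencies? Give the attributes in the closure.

U1 ∩ U2 = {D}.
D → A, C applies, adding A, C
A, C, D → B applies, adding B
Closure: {A, B, C, D}.

A, B, C, D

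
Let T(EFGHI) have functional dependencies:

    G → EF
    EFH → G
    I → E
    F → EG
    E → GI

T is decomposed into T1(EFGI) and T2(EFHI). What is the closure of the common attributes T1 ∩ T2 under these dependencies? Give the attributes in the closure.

EFGI

T1 ∩ T2 = {EFI}.
F → EG applies, adding G
Closure: {EFGI}.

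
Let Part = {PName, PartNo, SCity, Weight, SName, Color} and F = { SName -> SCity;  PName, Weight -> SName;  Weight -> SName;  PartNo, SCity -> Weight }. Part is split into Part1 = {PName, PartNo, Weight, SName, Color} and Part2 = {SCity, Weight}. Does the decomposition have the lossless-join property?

Yes

Common attributes: Part1 ∩ Part2 = {Weight}.
Closure of {Weight}: Weight → SName applies, adding SName; SName → SCity applies, adding SCity. So (Weight)⁺ = {SCity, Weight, SName}.
This closure contains every attribute of Part2, so Part1 ∩ Part2 → Part2. The join is lossless.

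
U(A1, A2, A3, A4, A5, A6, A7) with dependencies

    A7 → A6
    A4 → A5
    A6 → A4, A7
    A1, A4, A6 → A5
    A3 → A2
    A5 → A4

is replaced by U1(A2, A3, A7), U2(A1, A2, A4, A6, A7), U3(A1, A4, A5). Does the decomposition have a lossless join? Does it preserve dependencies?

Lossless test (chase): Rows 1 and 2 agree on A7; apply A7→A6 and equate their A6 entries. Rows 2 and 3 agree on A4; apply A4→A5 and equate their A5 entries. Rows 1 and 2 agree on A6; apply A6→A4, A7 and equate their A4, A7 entries. Rows 1 and 2 agree on A4; apply A4→A5 and equate their A5 entries. No row becomes fully distinguished — the join is lossy.
Dependency preservation: A1, A4, A6 → A5 is not contained in any single fragment, but the restricted closure of its left-hand side across the fragments still reaches the right-hand side; the remaining FDs each lie inside some fragment. All dependencies are preserved.

lossy but dependency-preserving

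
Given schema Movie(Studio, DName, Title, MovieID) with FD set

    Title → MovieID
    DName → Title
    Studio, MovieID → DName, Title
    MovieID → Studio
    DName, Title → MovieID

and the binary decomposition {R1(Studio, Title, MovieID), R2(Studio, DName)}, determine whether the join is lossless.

No

Common attributes: R1 ∩ R2 = {Studio}.
No dependency enlarges {Studio}, so (Studio)⁺ = {Studio}.
The closure contains neither all of R1 = {Studio, Title, MovieID} nor all of R2 = {Studio, DName}, so the common attributes are not a superkey of either fragment. The join is lossy.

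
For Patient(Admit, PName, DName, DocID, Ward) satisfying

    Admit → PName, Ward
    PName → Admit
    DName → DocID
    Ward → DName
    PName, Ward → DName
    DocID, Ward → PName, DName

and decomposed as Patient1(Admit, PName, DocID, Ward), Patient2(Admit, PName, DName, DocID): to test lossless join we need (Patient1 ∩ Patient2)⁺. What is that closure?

Admit, PName, DName, DocID, Ward

Patient1 ∩ Patient2 = {Admit, PName, DocID}.
Admit → PName, Ward applies, adding Ward
Ward → DName applies, adding DName
Closure: {Admit, PName, DName, DocID, Ward}.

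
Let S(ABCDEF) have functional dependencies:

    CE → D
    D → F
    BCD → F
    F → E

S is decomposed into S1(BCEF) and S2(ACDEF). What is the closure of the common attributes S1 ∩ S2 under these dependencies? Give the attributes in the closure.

CDEF

S1 ∩ S2 = {CEF}.
CE → D applies, adding D
Closure: {CDEF}.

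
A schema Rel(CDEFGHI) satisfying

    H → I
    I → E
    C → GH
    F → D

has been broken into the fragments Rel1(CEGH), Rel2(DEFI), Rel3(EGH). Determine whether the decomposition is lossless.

Chase test. Columns are CDEFGHI; row i has aⱼ where attribute j ∈ Reli, else bᵢⱼ.
Initial tableau (one row per fragment):
  row 1: a1 b12 a3 b14 a5 a6 b17
  row 2: b21 a2 a3 a4 b25 b26 a7
  row 3: b31 b32 a3 b34 a5 a6 b37
Rows 1 and 3 agree on H; apply H→I and equate their I entries.
No row becomes fully distinguished — the join is lossy.

No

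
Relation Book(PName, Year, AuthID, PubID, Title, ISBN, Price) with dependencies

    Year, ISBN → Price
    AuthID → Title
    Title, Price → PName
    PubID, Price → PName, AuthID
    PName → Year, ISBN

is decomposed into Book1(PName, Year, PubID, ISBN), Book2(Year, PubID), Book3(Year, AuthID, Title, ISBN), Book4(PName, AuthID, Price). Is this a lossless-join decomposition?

Chase test. Columns are PName, Year, AuthID, PubID, Title, ISBN, Price; row i has aⱼ where attribute j ∈ Booki, else bᵢⱼ.
Initial tableau (one row per fragment):
  row 1: a1 a2 b13 a4 b15 a6 b17
  row 2: b21 a2 b23 a4 b25 b26 b27
  row 3: b31 a2 a3 b34 a5 a6 b37
  row 4: a1 b42 a3 b44 b45 b46 a7
Rows 1 and 3 agree on Year, ISBN; apply Year, ISBN→Price and equate their Price entries.
Rows 3 and 4 agree on AuthID; apply AuthID→Title and equate their Title entries.
Rows 1 and 4 agree on PName; apply PName→Year, ISBN and equate their Year, ISBN entries.
Rows 1 and 4 agree on Year, ISBN; apply Year, ISBN→Price and equate their Price entries.
Rows 3 and 4 agree on Title, Price; apply Title, Price→PName and equate their PName entries.
No row becomes fully distinguished — the join is lossy.

No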